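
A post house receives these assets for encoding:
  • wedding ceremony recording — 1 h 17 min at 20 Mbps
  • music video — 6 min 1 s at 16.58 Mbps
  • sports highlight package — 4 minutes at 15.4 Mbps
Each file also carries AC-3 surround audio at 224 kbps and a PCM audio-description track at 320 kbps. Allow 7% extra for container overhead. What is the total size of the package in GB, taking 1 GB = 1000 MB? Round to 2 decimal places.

14.03 GB

Audio total: 224 + 320 = 544 kbps = 0.544 Mbps.
wedding ceremony recording: 20.544 Mbps × 4620 s × 1.07 = 101557.2 Mb
music video: 17.124 Mbps × 361 s × 1.07 = 6614.5 Mb
sports highlight package: 15.944 Mbps × 240 s × 1.07 = 4094.4 Mb
Total: 112266.1 Mb = 14033.3 MB.
= 14.03 GB.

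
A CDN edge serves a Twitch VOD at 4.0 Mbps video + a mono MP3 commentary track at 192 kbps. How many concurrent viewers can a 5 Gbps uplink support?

1192

Audio: 192 kbps = 0.192 Mbps.
Per-viewer media rate: 4.192 Mbps.
5 Gbps = 5,000 Mbps; 5,000 / 4.192 = 1192.75 → 1192 viewers.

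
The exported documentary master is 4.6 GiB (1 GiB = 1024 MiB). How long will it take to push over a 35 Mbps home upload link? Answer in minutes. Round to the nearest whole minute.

19 minutes

File: 4.6 GiB = 39513.7 Mb.
At 35 Mbps: 39513.7 / 35 = 1129.0 s ≈ 18.8 minutes.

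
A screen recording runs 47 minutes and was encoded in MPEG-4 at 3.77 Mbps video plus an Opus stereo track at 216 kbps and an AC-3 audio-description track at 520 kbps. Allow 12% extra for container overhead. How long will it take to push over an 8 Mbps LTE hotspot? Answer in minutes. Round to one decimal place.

29.6 minutes

47 min = 2820 s
Audio total: 216 + 520 = 736 kbps = 0.736 Mbps.
Total bitrate: 4.506 Mbps.
File: 4.506 Mbps × 2820 s = 12706.9 Mb.
With 12% container overhead: ×1.12. → 14231.8 Mb.
At 8 Mbps: 14231.8 / 8 = 1779.0 s ≈ 29.6 minutes.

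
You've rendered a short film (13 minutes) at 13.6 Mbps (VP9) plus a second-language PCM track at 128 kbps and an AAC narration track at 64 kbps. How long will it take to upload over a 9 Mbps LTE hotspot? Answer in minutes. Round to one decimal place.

19.9 minutes

13 min = 780 s
Audio total: 128 + 64 = 192 kbps = 0.192 Mbps.
Total bitrate: 13.792 Mbps.
File: 13.792 Mbps × 780 s = 10757.8 Mb.
At 9 Mbps: 10757.8 / 9 = 1195.3 s ≈ 19.9 minutes.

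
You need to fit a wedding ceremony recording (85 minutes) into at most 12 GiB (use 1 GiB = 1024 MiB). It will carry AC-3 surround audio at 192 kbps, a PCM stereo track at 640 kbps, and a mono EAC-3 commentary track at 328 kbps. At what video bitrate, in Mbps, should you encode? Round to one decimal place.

Budget: 12 GiB = 103079.2 Mb.
85 min = 5100 s
Total bitrate budget: 103079.2 Mb / 5100 s = 20.212 Mbps.
Audio total: 192 + 640 + 328 = 1160 kbps = 1.160 Mbps.
Video: 20.212 − 1.160 = 19.052 Mbps.

19.1 Mbps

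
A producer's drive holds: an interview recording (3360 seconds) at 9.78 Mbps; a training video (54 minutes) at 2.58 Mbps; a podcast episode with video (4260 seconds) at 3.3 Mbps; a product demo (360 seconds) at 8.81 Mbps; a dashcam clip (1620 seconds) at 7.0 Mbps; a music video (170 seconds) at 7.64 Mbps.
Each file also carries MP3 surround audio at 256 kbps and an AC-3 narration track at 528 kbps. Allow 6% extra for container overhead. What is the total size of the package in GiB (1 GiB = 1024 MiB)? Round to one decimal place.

Audio total: 256 + 528 = 784 kbps = 0.784 Mbps.
interview recording: 10.564 Mbps × 3360 s × 1.06 = 37624.7 Mb
training video: 3.364 Mbps × 3240 s × 1.06 = 11553.3 Mb
podcast episode with video: 4.084 Mbps × 4260 s × 1.06 = 18441.7 Mb
product demo: 9.594 Mbps × 360 s × 1.06 = 3661.1 Mb
dashcam clip: 7.784 Mbps × 1620 s × 1.06 = 13366.7 Mb
music video: 8.424 Mbps × 170 s × 1.06 = 1518.0 Mb
Total: 86165.5 Mb = 10770.7 MB.
= 10.03 GiB.

10.0 GiB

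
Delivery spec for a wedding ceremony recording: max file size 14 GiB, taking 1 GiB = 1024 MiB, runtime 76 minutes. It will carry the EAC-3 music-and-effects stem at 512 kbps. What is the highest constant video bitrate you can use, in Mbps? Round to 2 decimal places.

Budget: 14 GiB = 120259.1 Mb.
76 min = 4560 s
Total bitrate budget: 120259.1 Mb / 4560 s = 26.373 Mbps.
Audio: 512 kbps = 0.512 Mbps.
Video: 26.373 − 0.512 = 25.861 Mbps.

25.86 Mbps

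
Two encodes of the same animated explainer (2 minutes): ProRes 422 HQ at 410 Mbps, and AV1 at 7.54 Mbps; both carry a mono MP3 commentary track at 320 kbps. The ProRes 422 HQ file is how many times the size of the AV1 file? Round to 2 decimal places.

2 min = 120 s
Audio: 320 kbps = 0.320 Mbps.
ProRes 422 HQ: 410.320 Mbps × 120 s = 49238.4 Mb = 6.155 GB.
AV1: 7.860 Mbps × 120 s = 943.2 Mb = 0.118 GB.
Ratio: 6.155 / 0.118 = 52.204.

52.20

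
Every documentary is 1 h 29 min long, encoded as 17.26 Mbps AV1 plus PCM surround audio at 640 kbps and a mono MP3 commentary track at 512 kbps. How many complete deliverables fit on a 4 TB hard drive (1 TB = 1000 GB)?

1 h 29 min = 89 min = 5340 s
Audio total: 640 + 512 = 1152 kbps = 1.152 Mbps.
Total bitrate: 18.412 Mbps.
Per item: 18.412 Mbps × 5340 s = 98,320 Mb = 12,290 MB.
Capacity: 4 TB = 32,000,000 Mb; 325.47 items → 325 complete.

325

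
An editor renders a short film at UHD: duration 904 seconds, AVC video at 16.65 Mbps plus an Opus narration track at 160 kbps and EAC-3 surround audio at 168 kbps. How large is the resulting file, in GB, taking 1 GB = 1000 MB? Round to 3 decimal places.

1.919 GB

Audio total: 160 + 168 = 328 kbps = 0.328 Mbps.
Total bitrate: 16.65 + 0.328 = 16.978 Mbps.
Stream data: 16.978 Mbps × 904 s = 15348.1 Mb.
15,348 Mb ÷ 8 = 1,919 MB → 1.919 GB.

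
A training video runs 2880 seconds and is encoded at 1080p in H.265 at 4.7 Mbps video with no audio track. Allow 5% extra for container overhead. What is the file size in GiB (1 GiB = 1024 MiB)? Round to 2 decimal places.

1.65 GiB

Total bitrate: 4.7 Mbps.
Stream data: 4.700 Mbps × 2880 s = 13536.0 Mb.
With 5% container overhead: ×1.05.
14,213 Mb = 1,776,600,000 bytes ÷ 1,073,741,824 = 1.655 GiB.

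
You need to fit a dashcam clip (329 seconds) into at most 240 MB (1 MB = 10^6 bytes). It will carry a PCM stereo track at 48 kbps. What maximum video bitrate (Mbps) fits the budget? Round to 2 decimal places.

5.79 Mbps

Budget: 240 MB = 1920.0 Mb.
Total bitrate budget: 1920.0 Mb / 329 s = 5.836 Mbps.
Audio: 48 kbps = 0.048 Mbps.
Video: 5.836 − 0.048 = 5.788 Mbps.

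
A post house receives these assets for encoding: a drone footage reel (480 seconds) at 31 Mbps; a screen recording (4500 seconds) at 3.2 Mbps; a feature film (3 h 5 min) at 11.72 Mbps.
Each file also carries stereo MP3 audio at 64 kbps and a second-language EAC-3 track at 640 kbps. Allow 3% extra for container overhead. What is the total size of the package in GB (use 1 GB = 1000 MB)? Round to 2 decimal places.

21.98 GB

Audio total: 64 + 640 = 704 kbps = 0.704 Mbps.
drone footage reel: 31.704 Mbps × 480 s × 1.03 = 15674.5 Mb
screen recording: 3.904 Mbps × 4500 s × 1.03 = 18095.0 Mb
feature film: 12.424 Mbps × 11100 s × 1.03 = 142043.6 Mb
Total: 175813.1 Mb = 21976.6 MB.
= 21.98 GB.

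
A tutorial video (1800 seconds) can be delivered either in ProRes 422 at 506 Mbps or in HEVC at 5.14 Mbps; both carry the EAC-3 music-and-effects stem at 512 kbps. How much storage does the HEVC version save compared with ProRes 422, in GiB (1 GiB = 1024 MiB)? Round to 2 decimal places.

Audio: 512 kbps = 0.512 Mbps.
ProRes 422: 506.512 Mbps × 1800 s = 911721.6 Mb = 106.138 GiB.
HEVC: 5.652 Mbps × 1800 s = 10173.6 Mb = 1.184 GiB.
Saving: 106.138 − 1.184 = 104.954 GiB.

104.95 GiB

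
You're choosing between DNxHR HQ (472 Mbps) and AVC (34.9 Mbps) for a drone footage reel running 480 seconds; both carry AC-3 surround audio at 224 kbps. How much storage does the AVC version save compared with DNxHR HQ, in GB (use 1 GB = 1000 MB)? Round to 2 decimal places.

Audio: 224 kbps = 0.224 Mbps.
DNxHR HQ: 472.224 Mbps × 480 s = 226667.5 Mb = 28.333 GB.
AVC: 35.124 Mbps × 480 s = 16859.5 Mb = 2.107 GB.
Saving: 28.333 − 2.107 = 26.226 GB.

26.23 GB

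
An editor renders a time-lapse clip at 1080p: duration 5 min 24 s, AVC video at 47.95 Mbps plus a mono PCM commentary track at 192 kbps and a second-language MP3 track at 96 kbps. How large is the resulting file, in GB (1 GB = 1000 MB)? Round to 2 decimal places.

5 min 24 s = 324 s
Audio total: 192 + 96 = 288 kbps = 0.288 Mbps.
Total bitrate: 47.95 + 0.288 = 48.238 Mbps.
Stream data: 48.238 Mbps × 324 s = 15629.1 Mb.
15,629 Mb ÷ 8 = 1,954 MB → 1.954 GB.

1.95 GB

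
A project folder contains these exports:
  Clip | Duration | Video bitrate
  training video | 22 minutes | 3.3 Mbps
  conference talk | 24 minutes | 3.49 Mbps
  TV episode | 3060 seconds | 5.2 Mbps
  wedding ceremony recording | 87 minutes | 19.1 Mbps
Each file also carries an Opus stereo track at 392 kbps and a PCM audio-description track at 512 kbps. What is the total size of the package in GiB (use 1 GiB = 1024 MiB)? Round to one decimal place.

15.7 GiB

Audio total: 392 + 512 = 904 kbps = 0.904 Mbps.
training video: 4.204 Mbps × 1320 s = 5549.3 Mb
conference talk: 4.394 Mbps × 1440 s = 6327.4 Mb
TV episode: 6.104 Mbps × 3060 s = 18678.2 Mb
wedding ceremony recording: 20.004 Mbps × 5220 s = 104420.9 Mb
Total: 134975.8 Mb = 16872.0 MB.
= 15.71 GiB.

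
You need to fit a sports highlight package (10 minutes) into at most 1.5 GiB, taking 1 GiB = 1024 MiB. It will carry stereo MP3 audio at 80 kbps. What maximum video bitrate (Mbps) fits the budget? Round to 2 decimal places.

Budget: 1.5 GiB = 12884.9 Mb.
10 min = 600 s
Total bitrate budget: 12884.9 Mb / 600 s = 21.475 Mbps.
Audio: 80 kbps = 0.080 Mbps.
Video: 21.475 − 0.080 = 21.395 Mbps.

21.39 Mbps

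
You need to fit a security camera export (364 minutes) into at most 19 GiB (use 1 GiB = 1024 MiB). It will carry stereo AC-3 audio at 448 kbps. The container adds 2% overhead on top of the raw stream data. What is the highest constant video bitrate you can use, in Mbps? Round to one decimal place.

6.9 Mbps

Budget: 19 GiB = 163208.8 Mb.
Stream payload after overhead: 163208.8 / 1.02 = 160008.6 Mb.
364 min = 21840 s
Total bitrate budget: 160008.6 Mb / 21840 s = 7.326 Mbps.
Audio: 448 kbps = 0.448 Mbps.
Video: 7.326 − 0.448 = 6.878 Mbps.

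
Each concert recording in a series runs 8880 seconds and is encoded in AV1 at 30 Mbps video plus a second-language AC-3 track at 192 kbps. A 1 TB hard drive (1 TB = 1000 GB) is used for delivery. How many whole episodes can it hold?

Audio: 192 kbps = 0.192 Mbps.
Total bitrate: 30.192 Mbps.
Per item: 30.192 Mbps × 8880 s = 268,105 Mb = 33,513 MB.
Capacity: 1 TB = 8,000,000 Mb; 29.84 items → 29 complete.

29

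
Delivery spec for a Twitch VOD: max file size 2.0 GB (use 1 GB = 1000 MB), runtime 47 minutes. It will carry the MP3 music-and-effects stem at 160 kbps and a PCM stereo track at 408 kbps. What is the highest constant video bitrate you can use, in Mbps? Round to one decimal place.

5.1 Mbps

Budget: 2.0 GB = 16000.0 Mb.
47 min = 2820 s
Total bitrate budget: 16000.0 Mb / 2820 s = 5.674 Mbps.
Audio total: 160 + 408 = 568 kbps = 0.568 Mbps.
Video: 5.674 − 0.568 = 5.106 Mbps.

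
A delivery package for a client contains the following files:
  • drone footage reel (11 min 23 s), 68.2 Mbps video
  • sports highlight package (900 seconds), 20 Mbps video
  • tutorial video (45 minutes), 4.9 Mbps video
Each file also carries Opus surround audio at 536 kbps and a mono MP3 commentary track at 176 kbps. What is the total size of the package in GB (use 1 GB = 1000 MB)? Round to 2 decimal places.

10.11 GB

Audio total: 536 + 176 = 712 kbps = 0.712 Mbps.
drone footage reel: 68.912 Mbps × 683 s = 47066.9 Mb
sports highlight package: 20.712 Mbps × 900 s = 18640.8 Mb
tutorial video: 5.612 Mbps × 2700 s = 15152.4 Mb
Total: 80860.1 Mb = 10107.5 MB.
= 10.11 GB.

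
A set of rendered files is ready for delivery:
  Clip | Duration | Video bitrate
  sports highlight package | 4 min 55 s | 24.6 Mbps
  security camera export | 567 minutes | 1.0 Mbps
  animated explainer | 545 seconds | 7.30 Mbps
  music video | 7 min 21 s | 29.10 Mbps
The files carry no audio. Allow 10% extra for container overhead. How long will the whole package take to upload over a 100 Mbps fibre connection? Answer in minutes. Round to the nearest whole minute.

11 minutes

sports highlight package: 24.600 Mbps × 295 s × 1.10 = 7982.7 Mb
security camera export: 1.000 Mbps × 34020 s × 1.10 = 37422.0 Mb
animated explainer: 7.300 Mbps × 545 s × 1.10 = 4376.4 Mb
music video: 29.100 Mbps × 441 s × 1.10 = 14116.4 Mb
Total: 63897.5 Mb = 7987.2 MB.
At 100 Mbps: 63897.5 / 100 = 639 s ≈ 10.6 minutes.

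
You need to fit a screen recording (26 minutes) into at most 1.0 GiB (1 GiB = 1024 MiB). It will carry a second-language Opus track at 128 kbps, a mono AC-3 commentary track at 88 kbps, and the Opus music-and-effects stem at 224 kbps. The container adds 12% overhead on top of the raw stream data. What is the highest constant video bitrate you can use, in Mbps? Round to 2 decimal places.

Budget: 1.0 GiB = 8589.9 Mb.
Stream payload after overhead: 8589.9 / 1.12 = 7669.6 Mb.
26 min = 1560 s
Total bitrate budget: 7669.6 Mb / 1560 s = 4.916 Mbps.
Audio total: 128 + 88 + 224 = 440 kbps = 0.440 Mbps.
Video: 4.916 − 0.440 = 4.476 Mbps.

4.48 Mbps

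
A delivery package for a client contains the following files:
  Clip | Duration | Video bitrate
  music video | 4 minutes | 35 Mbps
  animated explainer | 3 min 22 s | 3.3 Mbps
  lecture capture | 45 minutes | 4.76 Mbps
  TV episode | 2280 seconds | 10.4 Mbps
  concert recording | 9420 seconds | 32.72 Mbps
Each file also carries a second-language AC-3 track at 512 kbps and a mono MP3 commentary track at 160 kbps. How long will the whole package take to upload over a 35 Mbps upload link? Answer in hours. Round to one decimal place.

Audio total: 512 + 160 = 672 kbps = 0.672 Mbps.
music video: 35.672 Mbps × 240 s = 8561.3 Mb
animated explainer: 3.972 Mbps × 202 s = 802.3 Mb
lecture capture: 5.432 Mbps × 2700 s = 14666.4 Mb
TV episode: 11.072 Mbps × 2280 s = 25244.2 Mb
concert recording: 33.392 Mbps × 9420 s = 314552.6 Mb
Total: 363826.8 Mb = 45478.4 MB.
At 35 Mbps: 363826.8 / 35 = 10395 s ≈ 2.89 hours.

2.9 hours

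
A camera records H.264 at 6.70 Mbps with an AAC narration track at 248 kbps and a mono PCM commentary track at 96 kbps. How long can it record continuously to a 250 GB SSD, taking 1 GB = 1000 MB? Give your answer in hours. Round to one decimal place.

Audio total: 248 + 96 = 344 kbps = 0.344 Mbps.
Total bitrate: 6.70 + 0.344 = 7.044 Mbps.
Capacity: 250 GB = 2,000,000 Mb.
Recording time: 2,000,000 / 7.044 = 283,930 s ≈ 78.9 hours.

78.9 hours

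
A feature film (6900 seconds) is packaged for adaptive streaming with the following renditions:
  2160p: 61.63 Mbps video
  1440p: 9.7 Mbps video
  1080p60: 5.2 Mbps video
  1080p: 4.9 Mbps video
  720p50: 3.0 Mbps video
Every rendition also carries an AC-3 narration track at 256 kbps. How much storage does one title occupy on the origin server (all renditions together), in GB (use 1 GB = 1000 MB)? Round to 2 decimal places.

Audio: 256 kbps = 0.256 Mbps.
Sum of rendition bitrates: (61.63+0.256) + (9.7+0.256) + (5.2+0.256) + (4.9+0.256) + (3.0+0.256) = 85.710 Mbps.
× 6900 s = 591,399 Mb = 73,925 MB = 73.92 GB.

73.92 GB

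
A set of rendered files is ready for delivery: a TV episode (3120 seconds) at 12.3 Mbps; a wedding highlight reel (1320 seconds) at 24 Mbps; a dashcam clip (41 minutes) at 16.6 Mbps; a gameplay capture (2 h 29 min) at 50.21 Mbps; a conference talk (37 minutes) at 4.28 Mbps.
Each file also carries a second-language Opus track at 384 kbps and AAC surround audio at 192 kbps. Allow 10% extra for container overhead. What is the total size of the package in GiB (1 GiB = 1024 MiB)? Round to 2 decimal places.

74.23 GiB

Audio total: 384 + 192 = 576 kbps = 0.576 Mbps.
TV episode: 12.876 Mbps × 3120 s × 1.10 = 44190.4 Mb
wedding highlight reel: 24.576 Mbps × 1320 s × 1.10 = 35684.4 Mb
dashcam clip: 17.176 Mbps × 2460 s × 1.10 = 46478.3 Mb
gameplay capture: 50.786 Mbps × 8940 s × 1.10 = 499429.5 Mb
conference talk: 4.856 Mbps × 2220 s × 1.10 = 11858.4 Mb
Total: 637640.9 Mb = 79705.1 MB.
= 74.23 GiB.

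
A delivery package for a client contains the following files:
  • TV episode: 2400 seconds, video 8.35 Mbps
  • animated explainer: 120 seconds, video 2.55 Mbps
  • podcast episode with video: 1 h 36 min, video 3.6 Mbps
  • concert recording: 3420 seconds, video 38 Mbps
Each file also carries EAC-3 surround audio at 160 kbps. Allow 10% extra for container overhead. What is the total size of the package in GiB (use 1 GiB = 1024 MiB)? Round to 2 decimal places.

Audio: 160 kbps = 0.160 Mbps.
TV episode: 8.510 Mbps × 2400 s × 1.10 = 22466.4 Mb
animated explainer: 2.710 Mbps × 120 s × 1.10 = 357.7 Mb
podcast episode with video: 3.760 Mbps × 5760 s × 1.10 = 23823.4 Mb
concert recording: 38.160 Mbps × 3420 s × 1.10 = 143557.9 Mb
Total: 190205.4 Mb = 23775.7 MB.
= 22.14 GiB.

22.14 GiB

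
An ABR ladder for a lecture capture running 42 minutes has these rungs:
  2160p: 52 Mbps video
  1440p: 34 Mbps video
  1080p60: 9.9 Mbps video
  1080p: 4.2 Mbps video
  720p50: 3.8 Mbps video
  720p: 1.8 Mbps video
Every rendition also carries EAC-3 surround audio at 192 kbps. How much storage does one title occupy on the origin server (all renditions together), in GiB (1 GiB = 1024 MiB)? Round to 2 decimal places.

42 min = 2520 s
Audio: 192 kbps = 0.192 Mbps.
Sum of rendition bitrates: (52+0.192) + (34+0.192) + (9.9+0.192) + (4.2+0.192) + (3.8+0.192) + (1.8+0.192) = 106.852 Mbps.
× 2520 s = 269,267 Mb = 33,658 MB = 31.35 GiB.

31.35 GiB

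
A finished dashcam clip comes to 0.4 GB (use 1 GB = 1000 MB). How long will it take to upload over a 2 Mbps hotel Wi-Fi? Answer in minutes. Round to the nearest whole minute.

27 minutes

File: 0.4 GB = 3200.0 Mb.
At 2 Mbps: 3200.0 / 2 = 1600.0 s ≈ 26.7 minutes.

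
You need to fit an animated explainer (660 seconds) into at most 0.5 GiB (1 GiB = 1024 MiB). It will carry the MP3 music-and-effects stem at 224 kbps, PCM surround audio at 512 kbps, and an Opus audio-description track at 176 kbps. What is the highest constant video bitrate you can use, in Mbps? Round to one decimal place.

Budget: 0.5 GiB = 4295.0 Mb.
Total bitrate budget: 4295.0 Mb / 660 s = 6.508 Mbps.
Audio total: 224 + 512 + 176 = 912 kbps = 0.912 Mbps.
Video: 6.508 − 0.912 = 5.596 Mbps.

5.6 Mbps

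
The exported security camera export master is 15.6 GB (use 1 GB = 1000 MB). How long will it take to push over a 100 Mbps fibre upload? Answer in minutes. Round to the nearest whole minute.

21 minutes

File: 15.6 GB = 124800.0 Mb.
At 100 Mbps: 124800.0 / 100 = 1248.0 s ≈ 20.8 minutes.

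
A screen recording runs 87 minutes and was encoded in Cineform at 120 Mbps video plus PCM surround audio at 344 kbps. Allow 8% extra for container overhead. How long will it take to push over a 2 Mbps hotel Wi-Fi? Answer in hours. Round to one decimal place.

87 min = 5220 s
Audio: 344 kbps = 0.344 Mbps.
Total bitrate: 120.344 Mbps.
File: 120.344 Mbps × 5220 s = 628195.7 Mb.
With 8% container overhead: ×1.08. → 678451.3 Mb.
At 2 Mbps: 678451.3 / 2 = 339225.7 s ≈ 94.2 hours.

94.2 hours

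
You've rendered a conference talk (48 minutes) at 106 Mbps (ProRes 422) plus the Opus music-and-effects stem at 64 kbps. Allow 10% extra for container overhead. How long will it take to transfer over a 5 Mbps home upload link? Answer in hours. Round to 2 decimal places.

48 min = 2880 s
Audio: 64 kbps = 0.064 Mbps.
Total bitrate: 106.064 Mbps.
File: 106.064 Mbps × 2880 s = 305464.3 Mb.
With 10% container overhead: ×1.10. → 336010.8 Mb.
At 5 Mbps: 336010.8 / 5 = 67202.2 s ≈ 18.7 hours.

18.67 hours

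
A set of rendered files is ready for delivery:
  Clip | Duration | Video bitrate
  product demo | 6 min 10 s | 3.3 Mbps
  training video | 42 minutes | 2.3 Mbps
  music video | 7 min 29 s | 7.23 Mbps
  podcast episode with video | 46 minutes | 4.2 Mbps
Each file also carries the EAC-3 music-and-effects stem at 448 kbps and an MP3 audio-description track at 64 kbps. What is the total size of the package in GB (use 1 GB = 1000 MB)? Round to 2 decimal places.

Audio total: 448 + 64 = 512 kbps = 0.512 Mbps.
product demo: 3.812 Mbps × 370 s = 1410.4 Mb
training video: 2.812 Mbps × 2520 s = 7086.2 Mb
music video: 7.742 Mbps × 449 s = 3476.2 Mb
podcast episode with video: 4.712 Mbps × 2760 s = 13005.1 Mb
Total: 24978.0 Mb = 3122.2 MB.
= 3.122 GB.

3.12 GB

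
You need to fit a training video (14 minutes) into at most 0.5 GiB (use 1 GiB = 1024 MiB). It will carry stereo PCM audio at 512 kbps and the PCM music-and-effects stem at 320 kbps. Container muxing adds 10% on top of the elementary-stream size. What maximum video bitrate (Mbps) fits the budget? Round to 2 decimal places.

3.82 Mbps

Budget: 0.5 GiB = 4295.0 Mb.
Stream payload after overhead: 4295.0 / 1.10 = 3904.5 Mb.
14 min = 840 s
Total bitrate budget: 3904.5 Mb / 840 s = 4.648 Mbps.
Audio total: 512 + 320 = 832 kbps = 0.832 Mbps.
Video: 4.648 − 0.832 = 3.816 Mbps.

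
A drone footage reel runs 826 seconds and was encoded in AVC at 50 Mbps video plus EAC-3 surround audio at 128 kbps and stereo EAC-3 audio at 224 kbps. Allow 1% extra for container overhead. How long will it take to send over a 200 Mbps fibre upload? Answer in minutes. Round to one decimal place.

3.5 minutes

Audio total: 128 + 224 = 352 kbps = 0.352 Mbps.
Total bitrate: 50.352 Mbps.
File: 50.352 Mbps × 826 s = 41590.8 Mb.
With 1% container overhead: ×1.01. → 42006.7 Mb.
At 200 Mbps: 42006.7 / 200 = 210.0 s ≈ 3.5 minutes.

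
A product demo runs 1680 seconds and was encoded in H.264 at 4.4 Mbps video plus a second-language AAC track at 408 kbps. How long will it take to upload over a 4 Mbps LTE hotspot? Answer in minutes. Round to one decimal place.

Audio: 408 kbps = 0.408 Mbps.
Total bitrate: 4.808 Mbps.
File: 4.808 Mbps × 1680 s = 8077.4 Mb.
At 4 Mbps: 8077.4 / 4 = 2019.4 s ≈ 33.7 minutes.

33.7 minutes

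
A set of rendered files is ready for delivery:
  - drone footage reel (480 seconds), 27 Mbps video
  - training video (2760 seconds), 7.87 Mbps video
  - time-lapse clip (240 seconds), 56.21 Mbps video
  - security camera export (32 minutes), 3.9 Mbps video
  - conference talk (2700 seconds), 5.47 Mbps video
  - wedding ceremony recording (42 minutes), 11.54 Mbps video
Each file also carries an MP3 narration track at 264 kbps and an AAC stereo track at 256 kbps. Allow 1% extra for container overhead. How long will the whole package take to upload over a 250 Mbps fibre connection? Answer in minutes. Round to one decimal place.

Audio total: 264 + 256 = 520 kbps = 0.520 Mbps.
drone footage reel: 27.520 Mbps × 480 s × 1.01 = 13341.7 Mb
training video: 8.390 Mbps × 2760 s × 1.01 = 23388.0 Mb
time-lapse clip: 56.730 Mbps × 240 s × 1.01 = 13751.4 Mb
security camera export: 4.420 Mbps × 1920 s × 1.01 = 8571.3 Mb
conference talk: 5.990 Mbps × 2700 s × 1.01 = 16334.7 Mb
wedding ceremony recording: 12.060 Mbps × 2520 s × 1.01 = 30695.1 Mb
Total: 106082.1 Mb = 13260.3 MB.
At 250 Mbps: 106082.1 / 250 = 424 s ≈ 7.07 minutes.

7.1 minutes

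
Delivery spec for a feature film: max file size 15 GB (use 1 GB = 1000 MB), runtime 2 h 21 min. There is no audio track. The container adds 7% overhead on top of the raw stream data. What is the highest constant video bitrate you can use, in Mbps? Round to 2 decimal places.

13.26 Mbps

Budget: 15 GB = 120000.0 Mb.
Stream payload after overhead: 120000.0 / 1.07 = 112149.5 Mb.
2 h 21 min = 141 min = 8460 s
Total bitrate budget: 112149.5 Mb / 8460 s = 13.256 Mbps.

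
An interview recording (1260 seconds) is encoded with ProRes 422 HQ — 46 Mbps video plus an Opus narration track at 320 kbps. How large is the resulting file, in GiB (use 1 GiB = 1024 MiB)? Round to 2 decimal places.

Audio: 320 kbps = 0.320 Mbps.
Total bitrate: 46 + 0.320 = 46.320 Mbps.
Stream data: 46.320 Mbps × 1260 s = 58363.2 Mb.
58,363 Mb = 7,295,400,000 bytes ÷ 1,073,741,824 = 6.794 GiB.

6.79 GiB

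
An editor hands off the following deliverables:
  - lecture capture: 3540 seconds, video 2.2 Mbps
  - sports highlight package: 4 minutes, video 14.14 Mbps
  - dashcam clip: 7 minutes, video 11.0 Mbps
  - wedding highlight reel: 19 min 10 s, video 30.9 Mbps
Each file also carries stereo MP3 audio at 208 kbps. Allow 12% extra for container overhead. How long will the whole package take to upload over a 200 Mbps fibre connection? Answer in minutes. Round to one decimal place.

4.9 minutes

Audio: 208 kbps = 0.208 Mbps.
lecture capture: 2.408 Mbps × 3540 s × 1.12 = 9547.2 Mb
sports highlight package: 14.348 Mbps × 240 s × 1.12 = 3856.7 Mb
dashcam clip: 11.208 Mbps × 420 s × 1.12 = 5272.2 Mb
wedding highlight reel: 31.108 Mbps × 1150 s × 1.12 = 40067.1 Mb
Total: 58743.3 Mb = 7342.9 MB.
At 200 Mbps: 58743.3 / 200 = 294 s ≈ 4.9 minutes.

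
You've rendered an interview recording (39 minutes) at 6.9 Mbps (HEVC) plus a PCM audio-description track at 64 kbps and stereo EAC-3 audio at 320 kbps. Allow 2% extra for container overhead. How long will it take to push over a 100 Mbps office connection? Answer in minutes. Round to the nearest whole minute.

3 minutes

39 min = 2340 s
Audio total: 64 + 320 = 384 kbps = 0.384 Mbps.
Total bitrate: 7.284 Mbps.
File: 7.284 Mbps × 2340 s = 17044.6 Mb.
With 2% container overhead: ×1.02. → 17385.5 Mb.
At 100 Mbps: 17385.5 / 100 = 173.9 s ≈ 2.9 minutes.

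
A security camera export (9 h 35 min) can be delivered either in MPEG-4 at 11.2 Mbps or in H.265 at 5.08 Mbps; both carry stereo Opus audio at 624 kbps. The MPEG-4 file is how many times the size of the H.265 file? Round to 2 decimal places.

9 h 35 min = 575 min = 34500 s
Audio: 624 kbps = 0.624 Mbps.
MPEG-4: 11.824 Mbps × 34500 s = 407928.0 Mb = 50.991 GB.
H.265: 5.704 Mbps × 34500 s = 196788.0 Mb = 24.599 GB.
Ratio: 50.991 / 24.599 = 2.073.

2.07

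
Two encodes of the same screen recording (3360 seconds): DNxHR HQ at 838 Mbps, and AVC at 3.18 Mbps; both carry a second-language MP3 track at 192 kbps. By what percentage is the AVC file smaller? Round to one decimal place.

99.6%

Audio: 192 kbps = 0.192 Mbps.
DNxHR HQ: 838.192 Mbps × 3360 s = 2816325.1 Mb = 352.041 GB.
AVC: 3.372 Mbps × 3360 s = 11329.9 Mb = 1.416 GB.
Reduction: (1 − 1.416/352.041) × 100 = 99.60%.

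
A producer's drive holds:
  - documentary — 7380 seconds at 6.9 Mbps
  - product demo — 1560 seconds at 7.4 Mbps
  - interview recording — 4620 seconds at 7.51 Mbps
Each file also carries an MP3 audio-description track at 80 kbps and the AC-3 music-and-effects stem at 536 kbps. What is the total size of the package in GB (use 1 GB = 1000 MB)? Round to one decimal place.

13.2 GB

Audio total: 80 + 536 = 616 kbps = 0.616 Mbps.
documentary: 7.516 Mbps × 7380 s = 55468.1 Mb
product demo: 8.016 Mbps × 1560 s = 12505.0 Mb
interview recording: 8.126 Mbps × 4620 s = 37542.1 Mb
Total: 105515.2 Mb = 13189.4 MB.
= 13.19 GB.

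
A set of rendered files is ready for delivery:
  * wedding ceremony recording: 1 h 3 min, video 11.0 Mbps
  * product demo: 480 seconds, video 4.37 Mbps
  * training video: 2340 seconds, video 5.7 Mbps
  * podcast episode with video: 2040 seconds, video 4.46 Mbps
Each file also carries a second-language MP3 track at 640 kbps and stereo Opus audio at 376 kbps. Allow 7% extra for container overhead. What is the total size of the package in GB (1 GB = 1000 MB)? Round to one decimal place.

10.0 GB

Audio total: 640 + 376 = 1016 kbps = 1.016 Mbps.
wedding ceremony recording: 12.016 Mbps × 3780 s × 1.07 = 48599.9 Mb
product demo: 5.386 Mbps × 480 s × 1.07 = 2766.2 Mb
training video: 6.716 Mbps × 2340 s × 1.07 = 16815.5 Mb
podcast episode with video: 5.476 Mbps × 2040 s × 1.07 = 11953.0 Mb
Total: 80134.7 Mb = 10016.8 MB.
= 10.02 GB.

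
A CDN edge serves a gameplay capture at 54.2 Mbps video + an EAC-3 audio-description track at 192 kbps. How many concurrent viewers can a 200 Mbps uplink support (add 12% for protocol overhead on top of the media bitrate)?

3

Audio: 192 kbps = 0.192 Mbps.
Per-viewer media rate: 54.392 Mbps.
On the wire with 12% overhead: 60.919 Mbps.
200 Mbps = 200.0 Mbps; 200.0 / 60.919 = 3.28 → 3 viewers.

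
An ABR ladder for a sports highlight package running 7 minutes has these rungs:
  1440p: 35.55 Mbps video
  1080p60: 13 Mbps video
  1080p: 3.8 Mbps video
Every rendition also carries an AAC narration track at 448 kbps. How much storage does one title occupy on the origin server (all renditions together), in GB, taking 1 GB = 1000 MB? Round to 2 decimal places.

7 min = 420 s
Audio: 448 kbps = 0.448 Mbps.
Sum of rendition bitrates: (35.55+0.448) + (13+0.448) + (3.8+0.448) = 53.694 Mbps.
× 420 s = 22,551 Mb = 2,819 MB = 2.819 GB.

2.82 GB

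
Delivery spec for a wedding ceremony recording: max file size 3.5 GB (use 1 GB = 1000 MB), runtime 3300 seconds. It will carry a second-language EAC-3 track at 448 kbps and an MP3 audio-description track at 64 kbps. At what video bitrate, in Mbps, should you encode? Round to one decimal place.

8.0 Mbps

Budget: 3.5 GB = 28000.0 Mb.
Total bitrate budget: 28000.0 Mb / 3300 s = 8.485 Mbps.
Audio total: 448 + 64 = 512 kbps = 0.512 Mbps.
Video: 8.485 − 0.512 = 7.973 Mbps.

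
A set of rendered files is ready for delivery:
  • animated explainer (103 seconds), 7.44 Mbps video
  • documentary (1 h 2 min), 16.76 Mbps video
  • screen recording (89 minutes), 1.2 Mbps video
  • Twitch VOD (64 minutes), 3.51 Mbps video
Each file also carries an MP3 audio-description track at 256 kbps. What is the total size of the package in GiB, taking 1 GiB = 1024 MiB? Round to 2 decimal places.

Audio: 256 kbps = 0.256 Mbps.
animated explainer: 7.696 Mbps × 103 s = 792.7 Mb
documentary: 17.016 Mbps × 3720 s = 63299.5 Mb
screen recording: 1.456 Mbps × 5340 s = 7775.0 Mb
Twitch VOD: 3.766 Mbps × 3840 s = 14461.4 Mb
Total: 86328.7 Mb = 10791.1 MB.
= 10.05 GiB.

10.05 GiB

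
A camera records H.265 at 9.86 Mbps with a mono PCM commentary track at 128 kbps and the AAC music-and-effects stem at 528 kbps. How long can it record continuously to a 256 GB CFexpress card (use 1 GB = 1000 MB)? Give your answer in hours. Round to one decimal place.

Audio total: 128 + 528 = 656 kbps = 0.656 Mbps.
Total bitrate: 9.86 + 0.656 = 10.516 Mbps.
Capacity: 256 GB = 2,048,000 Mb.
Recording time: 2,048,000 / 10.516 = 194,751 s ≈ 54.1 hours.

54.1 hours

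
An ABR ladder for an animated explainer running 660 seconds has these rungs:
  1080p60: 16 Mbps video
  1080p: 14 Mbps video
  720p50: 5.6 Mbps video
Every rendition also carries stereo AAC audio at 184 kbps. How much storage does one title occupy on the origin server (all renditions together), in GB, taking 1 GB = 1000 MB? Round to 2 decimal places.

Audio: 184 kbps = 0.184 Mbps.
Sum of rendition bitrates: (16+0.184) + (14+0.184) + (5.6+0.184) = 36.152 Mbps.
× 660 s = 23,860 Mb = 2,983 MB = 2.983 GB.

2.98 GB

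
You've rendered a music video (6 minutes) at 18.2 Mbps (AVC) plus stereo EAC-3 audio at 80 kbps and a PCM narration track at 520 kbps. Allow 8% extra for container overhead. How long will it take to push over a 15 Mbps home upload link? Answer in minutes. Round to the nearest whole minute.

8 minutes

6 min = 360 s
Audio total: 80 + 520 = 600 kbps = 0.600 Mbps.
Total bitrate: 18.800 Mbps.
File: 18.800 Mbps × 360 s = 6768.0 Mb.
With 8% container overhead: ×1.08. → 7309.4 Mb.
At 15 Mbps: 7309.4 / 15 = 487.3 s ≈ 8.12 minutes.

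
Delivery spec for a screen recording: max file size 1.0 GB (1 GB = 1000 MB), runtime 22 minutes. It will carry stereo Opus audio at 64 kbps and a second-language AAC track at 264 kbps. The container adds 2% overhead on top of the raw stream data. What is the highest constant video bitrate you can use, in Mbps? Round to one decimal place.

Budget: 1.0 GB = 8000.0 Mb.
Stream payload after overhead: 8000.0 / 1.02 = 7843.1 Mb.
22 min = 1320 s
Total bitrate budget: 7843.1 Mb / 1320 s = 5.942 Mbps.
Audio total: 64 + 264 = 328 kbps = 0.328 Mbps.
Video: 5.942 − 0.328 = 5.614 Mbps.

5.6 Mbps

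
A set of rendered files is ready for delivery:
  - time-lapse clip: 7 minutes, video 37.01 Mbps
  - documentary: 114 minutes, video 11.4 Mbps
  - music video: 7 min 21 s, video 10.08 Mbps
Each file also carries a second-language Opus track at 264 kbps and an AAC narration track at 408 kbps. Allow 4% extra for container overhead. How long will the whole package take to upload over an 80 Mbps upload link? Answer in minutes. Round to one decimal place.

22.3 minutes

Audio total: 264 + 408 = 672 kbps = 0.672 Mbps.
time-lapse clip: 37.682 Mbps × 420 s × 1.04 = 16459.5 Mb
documentary: 12.072 Mbps × 6840 s × 1.04 = 85875.4 Mb
music video: 10.752 Mbps × 441 s × 1.04 = 4931.3 Mb
Total: 107266.2 Mb = 13408.3 MB.
At 80 Mbps: 107266.2 / 80 = 1341 s ≈ 22.3 minutes.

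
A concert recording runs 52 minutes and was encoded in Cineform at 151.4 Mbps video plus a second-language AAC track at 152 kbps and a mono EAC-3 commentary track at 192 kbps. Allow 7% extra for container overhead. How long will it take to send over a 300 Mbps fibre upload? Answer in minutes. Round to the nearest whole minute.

52 min = 3120 s
Audio total: 152 + 192 = 344 kbps = 0.344 Mbps.
Total bitrate: 151.744 Mbps.
File: 151.744 Mbps × 3120 s = 473441.3 Mb.
With 7% container overhead: ×1.07. → 506582.2 Mb.
At 300 Mbps: 506582.2 / 300 = 1688.6 s ≈ 28.1 minutes.

28 minutes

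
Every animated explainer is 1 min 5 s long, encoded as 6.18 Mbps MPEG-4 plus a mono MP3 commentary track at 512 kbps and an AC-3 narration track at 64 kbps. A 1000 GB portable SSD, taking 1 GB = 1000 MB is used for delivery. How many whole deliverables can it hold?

18217

1 min 5 s = 65 s
Audio total: 512 + 64 = 576 kbps = 0.576 Mbps.
Total bitrate: 6.756 Mbps.
Per item: 6.756 Mbps × 65 s = 439.1 Mb = 54.89 MB.
Capacity: 1000 GB = 8,000,000 Mb; 18217.42 items → 18217 complete.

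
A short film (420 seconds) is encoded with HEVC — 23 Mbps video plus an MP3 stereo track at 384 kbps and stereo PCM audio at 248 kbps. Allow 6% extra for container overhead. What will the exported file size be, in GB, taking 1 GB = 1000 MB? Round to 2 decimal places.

Audio total: 384 + 248 = 632 kbps = 0.632 Mbps.
Total bitrate: 23 + 0.632 = 23.632 Mbps.
Stream data: 23.632 Mbps × 420 s = 9925.4 Mb.
With 6% container overhead: ×1.06.
10,521 Mb ÷ 8 = 1,315 MB → 1.315 GB.

1.32 GB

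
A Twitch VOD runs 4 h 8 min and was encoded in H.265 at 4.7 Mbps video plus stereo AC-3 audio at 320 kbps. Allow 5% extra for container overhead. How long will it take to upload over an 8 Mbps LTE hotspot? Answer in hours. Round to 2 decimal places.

4 h 8 min = 248 min = 14880 s
Audio: 320 kbps = 0.320 Mbps.
Total bitrate: 5.020 Mbps.
File: 5.020 Mbps × 14880 s = 74697.6 Mb.
With 5% container overhead: ×1.05. → 78432.5 Mb.
At 8 Mbps: 78432.5 / 8 = 9804.1 s ≈ 2.72 hours.

2.72 hours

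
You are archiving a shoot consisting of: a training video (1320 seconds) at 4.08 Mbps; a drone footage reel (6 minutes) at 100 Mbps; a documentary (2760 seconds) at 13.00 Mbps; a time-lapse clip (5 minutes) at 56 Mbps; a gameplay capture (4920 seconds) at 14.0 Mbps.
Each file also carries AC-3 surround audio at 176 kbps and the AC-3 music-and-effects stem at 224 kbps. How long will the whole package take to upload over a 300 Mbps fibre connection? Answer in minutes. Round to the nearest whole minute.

Audio total: 176 + 224 = 400 kbps = 0.400 Mbps.
training video: 4.480 Mbps × 1320 s = 5913.6 Mb
drone footage reel: 100.400 Mbps × 360 s = 36144.0 Mb
documentary: 13.400 Mbps × 2760 s = 36984.0 Mb
time-lapse clip: 56.400 Mbps × 300 s = 16920.0 Mb
gameplay capture: 14.400 Mbps × 4920 s = 70848.0 Mb
Total: 166809.6 Mb = 20851.2 MB.
At 300 Mbps: 166809.6 / 300 = 556 s ≈ 9.27 minutes.

9 minutes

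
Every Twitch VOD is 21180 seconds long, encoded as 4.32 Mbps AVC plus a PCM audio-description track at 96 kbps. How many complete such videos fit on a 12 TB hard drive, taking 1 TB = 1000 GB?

1026

Audio: 96 kbps = 0.096 Mbps.
Total bitrate: 4.416 Mbps.
Per item: 4.416 Mbps × 21180 s = 93,531 Mb = 11,691 MB.
Capacity: 12 TB = 96,000,000 Mb; 1026.40 items → 1026 complete.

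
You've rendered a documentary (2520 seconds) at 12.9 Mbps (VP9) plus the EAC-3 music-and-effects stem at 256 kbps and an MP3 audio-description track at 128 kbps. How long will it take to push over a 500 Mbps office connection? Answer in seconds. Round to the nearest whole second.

67 seconds

Audio total: 256 + 128 = 384 kbps = 0.384 Mbps.
Total bitrate: 13.284 Mbps.
File: 13.284 Mbps × 2520 s = 33475.7 Mb.
At 500 Mbps: 33475.7 / 500 = 67.0 s ≈ 67 seconds.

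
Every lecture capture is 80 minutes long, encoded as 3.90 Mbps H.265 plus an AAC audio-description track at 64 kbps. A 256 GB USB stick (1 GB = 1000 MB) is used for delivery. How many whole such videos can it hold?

107

80 min = 4800 s
Audio: 64 kbps = 0.064 Mbps.
Total bitrate: 3.964 Mbps.
Per item: 3.964 Mbps × 4800 s = 19,027 Mb = 2,378 MB.
Capacity: 256 GB = 2,048,000 Mb; 107.64 items → 107 complete.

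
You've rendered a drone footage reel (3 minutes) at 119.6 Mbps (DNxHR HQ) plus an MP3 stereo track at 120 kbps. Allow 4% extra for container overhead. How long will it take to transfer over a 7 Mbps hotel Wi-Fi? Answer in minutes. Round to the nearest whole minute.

3 min = 180 s
Audio: 120 kbps = 0.120 Mbps.
Total bitrate: 119.720 Mbps.
File: 119.720 Mbps × 180 s = 21549.6 Mb.
With 4% container overhead: ×1.04. → 22411.6 Mb.
At 7 Mbps: 22411.6 / 7 = 3201.7 s ≈ 53.4 minutes.

53 minutes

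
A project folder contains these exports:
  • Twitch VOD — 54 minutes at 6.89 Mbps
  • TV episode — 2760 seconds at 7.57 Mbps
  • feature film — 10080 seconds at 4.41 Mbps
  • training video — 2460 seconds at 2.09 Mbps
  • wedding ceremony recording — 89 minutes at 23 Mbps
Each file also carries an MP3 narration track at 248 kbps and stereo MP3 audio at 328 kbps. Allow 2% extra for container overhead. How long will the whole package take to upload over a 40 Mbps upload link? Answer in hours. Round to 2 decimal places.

1.62 hours

Audio total: 248 + 328 = 576 kbps = 0.576 Mbps.
Twitch VOD: 7.466 Mbps × 3240 s × 1.02 = 24673.6 Mb
TV episode: 8.146 Mbps × 2760 s × 1.02 = 22932.6 Mb
feature film: 4.986 Mbps × 10080 s × 1.02 = 51264.1 Mb
training video: 2.666 Mbps × 2460 s × 1.02 = 6689.5 Mb
wedding ceremony recording: 23.576 Mbps × 5340 s × 1.02 = 128413.8 Mb
Total: 233973.6 Mb = 29246.7 MB.
At 40 Mbps: 233973.6 / 40 = 5849 s ≈ 1.62 hours.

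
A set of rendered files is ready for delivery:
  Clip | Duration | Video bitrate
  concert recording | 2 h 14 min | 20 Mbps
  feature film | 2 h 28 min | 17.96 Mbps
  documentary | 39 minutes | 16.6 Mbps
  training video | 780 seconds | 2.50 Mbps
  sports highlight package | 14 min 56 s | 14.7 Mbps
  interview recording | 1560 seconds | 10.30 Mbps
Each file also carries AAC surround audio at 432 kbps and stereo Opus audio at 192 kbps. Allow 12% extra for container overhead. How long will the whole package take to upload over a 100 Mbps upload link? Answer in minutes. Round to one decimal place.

75.5 minutes

Audio total: 432 + 192 = 624 kbps = 0.624 Mbps.
concert recording: 20.624 Mbps × 8040 s × 1.12 = 185715.0 Mb
feature film: 18.584 Mbps × 8880 s × 1.12 = 184829.0 Mb
documentary: 17.224 Mbps × 2340 s × 1.12 = 45140.7 Mb
training video: 3.124 Mbps × 780 s × 1.12 = 2729.1 Mb
sports highlight package: 15.324 Mbps × 896 s × 1.12 = 15377.9 Mb
interview recording: 10.924 Mbps × 1560 s × 1.12 = 19086.4 Mb
Total: 452878.2 Mb = 56609.8 MB.
At 100 Mbps: 452878.2 / 100 = 4529 s ≈ 75.5 minutes.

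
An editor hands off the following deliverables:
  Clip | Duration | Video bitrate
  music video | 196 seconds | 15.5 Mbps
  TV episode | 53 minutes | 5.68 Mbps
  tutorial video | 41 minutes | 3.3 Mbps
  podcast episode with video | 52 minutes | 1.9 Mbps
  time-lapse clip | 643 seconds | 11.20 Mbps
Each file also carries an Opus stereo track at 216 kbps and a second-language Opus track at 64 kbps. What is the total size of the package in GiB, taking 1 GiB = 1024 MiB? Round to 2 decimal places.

Audio total: 216 + 64 = 280 kbps = 0.280 Mbps.
music video: 15.780 Mbps × 196 s = 3092.9 Mb
TV episode: 5.960 Mbps × 3180 s = 18952.8 Mb
tutorial video: 3.580 Mbps × 2460 s = 8806.8 Mb
podcast episode with video: 2.180 Mbps × 3120 s = 6801.6 Mb
time-lapse clip: 11.480 Mbps × 643 s = 7381.6 Mb
Total: 45035.7 Mb = 5629.5 MB.
= 5.243 GiB.

5.24 GiB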